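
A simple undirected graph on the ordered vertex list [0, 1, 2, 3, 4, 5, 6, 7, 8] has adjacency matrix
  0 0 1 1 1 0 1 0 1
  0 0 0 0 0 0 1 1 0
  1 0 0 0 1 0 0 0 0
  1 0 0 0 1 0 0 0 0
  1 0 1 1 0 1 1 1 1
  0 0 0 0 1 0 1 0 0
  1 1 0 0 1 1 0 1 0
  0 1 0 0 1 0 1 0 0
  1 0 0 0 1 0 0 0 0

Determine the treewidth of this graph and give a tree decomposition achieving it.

Treewidth 2.
One optimal decomposition is:
Bags: B1 = {0, 4, 6}  B2 = {4, 6, 7}  B3 = {0, 4, 8}  B4 = {1, 6, 7}  B5 = {0, 3, 4}  B6 = {4, 5, 6}  B7 = {0, 2, 4}
Tree: B1–B2, B1–B3, B2–B4, B1–B5, B2–B6, B5–B7

Each bag holds 3 vertices, so the decomposition has width 2, which upper-bounds the treewidth. For the lower bound, the 3 vertices {1, 6, 7} are pairwise adjacent, and any tree decomposition puts a clique entirely inside one bag — forcing width ≥ 2. Combining the bounds, tw(G) = 2.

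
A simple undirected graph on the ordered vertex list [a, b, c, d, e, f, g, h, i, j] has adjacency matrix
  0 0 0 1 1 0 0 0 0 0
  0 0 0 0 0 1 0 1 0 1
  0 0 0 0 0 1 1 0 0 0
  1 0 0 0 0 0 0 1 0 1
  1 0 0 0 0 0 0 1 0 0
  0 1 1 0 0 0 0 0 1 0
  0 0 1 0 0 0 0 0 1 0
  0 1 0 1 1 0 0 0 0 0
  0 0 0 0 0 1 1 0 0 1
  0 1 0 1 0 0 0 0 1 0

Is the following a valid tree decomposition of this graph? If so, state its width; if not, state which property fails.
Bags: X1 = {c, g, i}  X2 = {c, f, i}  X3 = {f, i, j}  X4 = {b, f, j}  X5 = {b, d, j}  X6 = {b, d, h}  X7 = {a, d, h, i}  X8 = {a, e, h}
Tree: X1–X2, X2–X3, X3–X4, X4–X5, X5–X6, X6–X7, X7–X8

No — bags containing vertex i are not connected in the tree.

A tree decomposition must satisfy three properties: every vertex lies in some bag; for every edge, both endpoints lie together in some bag; and for every vertex, the bags containing it form a connected subtree. Here bags containing vertex i are not connected in the tree, so the decomposition is invalid.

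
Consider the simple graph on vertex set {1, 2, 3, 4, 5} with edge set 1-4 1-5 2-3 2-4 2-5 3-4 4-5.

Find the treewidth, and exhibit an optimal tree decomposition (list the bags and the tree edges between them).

Treewidth 2.
Bags: B1 = {2, 4, 5}  B2 = {1, 4, 5}  B3 = {2, 3, 4}
Tree: B1–B2, B1–B3

The largest bag has 3 vertices, giving width 2; this decomposition certifies tw(G) ≤ 2. On the other hand G contains the 3-clique {1, 4, 5}. A clique must lie in a single bag of any decomposition, so no decomposition can have width below 2. Therefore the treewidth is 2.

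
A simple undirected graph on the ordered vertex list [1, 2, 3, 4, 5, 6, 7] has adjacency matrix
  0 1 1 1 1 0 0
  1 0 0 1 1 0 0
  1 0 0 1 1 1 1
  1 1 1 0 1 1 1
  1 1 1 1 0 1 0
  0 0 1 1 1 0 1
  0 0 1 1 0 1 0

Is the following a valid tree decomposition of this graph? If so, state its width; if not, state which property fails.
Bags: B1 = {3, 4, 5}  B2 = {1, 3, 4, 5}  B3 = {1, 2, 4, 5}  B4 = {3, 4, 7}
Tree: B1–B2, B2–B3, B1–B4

No — vertex 6 appears in no bag.

A tree decomposition must satisfy three properties: every vertex lies in some bag; for every edge, both endpoints lie together in some bag; and for every vertex, the bags containing it form a connected subtree. Here vertex 6 appears in no bag, so the decomposition is invalid.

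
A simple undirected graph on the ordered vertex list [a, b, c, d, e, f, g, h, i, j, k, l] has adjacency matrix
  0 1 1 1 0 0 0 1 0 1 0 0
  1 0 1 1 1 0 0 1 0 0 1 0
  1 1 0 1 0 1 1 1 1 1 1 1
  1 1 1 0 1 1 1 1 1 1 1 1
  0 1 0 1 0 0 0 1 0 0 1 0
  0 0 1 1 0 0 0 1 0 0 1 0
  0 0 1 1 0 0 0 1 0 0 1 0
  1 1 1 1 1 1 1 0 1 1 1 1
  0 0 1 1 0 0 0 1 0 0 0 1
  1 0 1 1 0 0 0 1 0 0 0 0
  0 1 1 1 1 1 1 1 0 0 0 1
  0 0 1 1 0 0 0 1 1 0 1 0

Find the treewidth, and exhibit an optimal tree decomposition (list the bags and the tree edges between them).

Treewidth 4.
One optimal decomposition is:
Bags: B1 = {c, d, h, k, l}  B2 = {c, d, f, h, k}  B3 = {b, c, d, h, k}  B4 = {c, d, g, h, k}  B5 = {c, d, h, i, l}  B6 = {a, b, c, d, h}  B7 = {a, c, d, h, j}  B8 = {b, d, e, h, k}
Tree: B1–B2, B2–B3, B1–B4, B1–B5, B3–B6, B6–B7, B3–B8

Each bag holds 5 vertices, so the decomposition has width 4, which upper-bounds the treewidth. Conversely, {b, d, e, h, k} is a clique of size 5, and the vertices of any clique must share a bag in every tree decomposition; so some bag has ≥ 5 vertices and tw(G) ≥ 4. The upper and lower bounds meet at 4, so that is the treewidth.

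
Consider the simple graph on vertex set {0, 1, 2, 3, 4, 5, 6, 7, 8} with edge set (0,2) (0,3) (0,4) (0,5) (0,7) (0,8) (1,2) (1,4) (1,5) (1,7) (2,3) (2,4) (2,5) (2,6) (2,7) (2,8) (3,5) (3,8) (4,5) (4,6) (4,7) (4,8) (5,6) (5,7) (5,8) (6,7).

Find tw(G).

A width-4 tree decomposition is:
Bags: B1 = {0, 2, 4, 5, 7}  B2 = {0, 2, 4, 5, 8}  B3 = {0, 2, 3, 5, 8}  B4 = {1, 2, 4, 5, 7}  B5 = {2, 4, 5, 6, 7}
Tree: B1–B2, B2–B3, B1–B4, B1–B5
Every bag has size at most 5, so the width is 5 − 1 = 4 and tw(G) ≤ 4. For the lower bound, the 5 vertices {0, 2, 3, 5, 8} are pairwise adjacent, and any tree decomposition puts a clique entirely inside one bag — forcing width ≥ 4. The upper and lower bounds meet at 4, so that is the treewidth.

4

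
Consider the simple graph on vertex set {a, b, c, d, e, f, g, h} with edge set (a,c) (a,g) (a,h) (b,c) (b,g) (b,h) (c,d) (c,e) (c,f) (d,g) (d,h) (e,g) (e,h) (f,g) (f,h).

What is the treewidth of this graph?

3

A width-3 tree decomposition is:
Bags: B1 = {b, c, g, h}  B2 = {c, e, g, h}  B3 = {c, d, g, h}  B4 = {a, c, g, h}  B5 = {c, f, g, h}
Tree: B1–B2, B2–B3, B3–B4, B4–B5
The largest bag has 4 vertices, giving width 3; this decomposition certifies tw(G) ≤ 3. For the lower bound: the 4 vertex sets {b,h}, {c,e}, {g}, {d} are disjoint, each induces a connected subgraph, and every pair is joined by at least one edge of G. Contracting each set to a single vertex therefore yields K_{4} as a minor, and since treewidth is minor-monotone, tw(G) ≥ tw(K_{4}) = 3. Combining the bounds, tw(G) = 3.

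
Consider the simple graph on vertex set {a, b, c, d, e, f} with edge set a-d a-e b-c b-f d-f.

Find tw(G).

1

A width-1 tree decomposition is:
Bags: B1 = {b, c}  B2 = {b, f}  B3 = {d, f}  B4 = {a, d}  B5 = {a, e}
Tree: B1–B2, B2–B3, B3–B4, B4–B5
Each bag holds 2 vertices, so the decomposition has width 1, which upper-bounds the treewidth. G has an edge, so its treewidth is at least 1. Hence tw(G) = 1 exactly.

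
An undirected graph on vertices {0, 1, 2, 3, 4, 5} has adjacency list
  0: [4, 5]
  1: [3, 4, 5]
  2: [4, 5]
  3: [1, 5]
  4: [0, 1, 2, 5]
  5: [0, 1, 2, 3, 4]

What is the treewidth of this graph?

2

A width-2 tree decomposition is:
Bags: B1 = {2, 4, 5}  B2 = {0, 4, 5}  B3 = {1, 4, 5}  B4 = {1, 3, 5}
Tree: B1–B2, B1–B3, B3–B4
Each bag holds 3 vertices, so the decomposition has width 2, which upper-bounds the treewidth. On the other hand G contains the 3-clique {1, 3, 5}. A clique must lie in a single bag of any decomposition, so no decomposition can have width below 2. The upper and lower bounds meet at 2, so that is the treewidth.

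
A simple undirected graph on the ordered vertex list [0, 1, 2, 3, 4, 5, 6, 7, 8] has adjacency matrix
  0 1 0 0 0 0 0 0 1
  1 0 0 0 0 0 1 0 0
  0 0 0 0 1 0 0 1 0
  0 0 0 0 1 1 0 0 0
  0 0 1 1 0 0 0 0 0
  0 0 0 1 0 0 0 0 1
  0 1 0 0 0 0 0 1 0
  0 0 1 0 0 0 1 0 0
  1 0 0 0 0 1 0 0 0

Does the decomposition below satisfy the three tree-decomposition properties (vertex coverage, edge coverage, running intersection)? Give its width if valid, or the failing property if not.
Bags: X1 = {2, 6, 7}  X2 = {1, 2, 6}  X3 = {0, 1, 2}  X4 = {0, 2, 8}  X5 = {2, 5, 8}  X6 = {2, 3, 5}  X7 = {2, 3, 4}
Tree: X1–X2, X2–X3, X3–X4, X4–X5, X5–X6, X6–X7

Checking the three conditions: (i) the bags cover all of {0, 1, 2, 3, 4, 5, 6, 7, 8}; (ii) for each edge, some bag contains both endpoints; (iii) the bags containing any fixed vertex form a subtree. All hold, so the decomposition is valid with width 3 − 1 = 2.

Yes; width 2.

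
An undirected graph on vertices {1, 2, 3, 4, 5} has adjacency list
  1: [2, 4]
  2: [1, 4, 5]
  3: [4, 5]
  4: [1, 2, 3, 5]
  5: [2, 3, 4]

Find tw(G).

2

A width-2 tree decomposition is:
Bags: B1 = {2, 4, 5}  B2 = {1, 2, 4}  B3 = {3, 4, 5}
Tree: B1–B2, B1–B3
The largest bag has 3 vertices, giving width 2; this decomposition certifies tw(G) ≤ 2. On the other hand G contains the 3-clique {1, 2, 4}. A clique must lie in a single bag of any decomposition, so no decomposition can have width below 2. Combining the bounds, tw(G) = 2.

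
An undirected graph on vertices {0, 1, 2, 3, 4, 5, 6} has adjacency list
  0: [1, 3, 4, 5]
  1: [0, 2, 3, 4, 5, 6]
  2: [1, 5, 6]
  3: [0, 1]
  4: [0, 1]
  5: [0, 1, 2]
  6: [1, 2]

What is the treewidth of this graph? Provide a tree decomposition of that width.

Treewidth 2.
One such decomposition:
Bags: B1 = {0, 1, 4}  B2 = {0, 1, 5}  B3 = {1, 2, 5}  B4 = {0, 1, 3}  B5 = {1, 2, 6}
Tree: B1–B2, B2–B3, B1–B4, B3–B5

Each bag holds 3 vertices, so the decomposition has width 2, which upper-bounds the treewidth. On the other hand G contains the 3-clique {0, 1, 3}. A clique must lie in a single bag of any decomposition, so no decomposition can have width below 2. Combining the bounds, tw(G) = 2.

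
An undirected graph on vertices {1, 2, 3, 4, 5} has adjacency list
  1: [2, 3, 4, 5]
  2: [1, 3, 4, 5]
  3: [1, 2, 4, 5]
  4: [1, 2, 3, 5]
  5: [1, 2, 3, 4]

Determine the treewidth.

A width-4 tree decomposition is:
Bags: B1 = {1, 2, 3, 4, 5}
Tree: (single bag)
With just one bag of size 5, the width is 5 − 1 = 4, so tw(G) ≤ 4. Conversely, {1, 2, 3, 4, 5} is a clique of size 5, and the vertices of any clique must share a bag in every tree decomposition; so some bag has ≥ 5 vertices and tw(G) ≥ 4. Combining the bounds, tw(G) = 4.

4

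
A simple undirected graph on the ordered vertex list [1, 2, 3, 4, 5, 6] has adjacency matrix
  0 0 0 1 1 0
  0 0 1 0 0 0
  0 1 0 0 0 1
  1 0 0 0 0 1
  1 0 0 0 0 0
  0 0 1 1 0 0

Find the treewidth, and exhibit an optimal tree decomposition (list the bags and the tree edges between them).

Treewidth 1.
Bags: B1 = {2, 3}  B2 = {3, 6}  B3 = {4, 6}  B4 = {1, 4}  B5 = {1, 5}
Tree: B1–B2, B2–B3, B3–B4, B4–B5

The largest bag has 2 vertices, giving width 1; this decomposition certifies tw(G) ≤ 1. G has an edge, so its treewidth is at least 1. The upper and lower bounds meet at 1, so that is the treewidth.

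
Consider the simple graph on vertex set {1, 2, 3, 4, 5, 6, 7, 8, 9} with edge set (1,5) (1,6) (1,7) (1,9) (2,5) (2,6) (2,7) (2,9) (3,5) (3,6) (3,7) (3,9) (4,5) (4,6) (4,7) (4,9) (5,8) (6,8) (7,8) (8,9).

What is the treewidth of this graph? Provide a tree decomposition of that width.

Each bag holds 5 vertices, so the decomposition has width 4, which upper-bounds the treewidth. For the lower bound: the 5 vertex sets {1,5}, {2,6}, {3,7}, {9}, {4} are disjoint, each induces a connected subgraph, and every pair is joined by at least one edge of G. Contracting each set to a single vertex therefore yields K_{5} as a minor, and since treewidth is minor-monotone, tw(G) ≥ tw(K_{5}) = 4. Combining the bounds, tw(G) = 4.

Treewidth 4.
One such decomposition:
Bags: B1 = {1, 5, 6, 7, 9}  B2 = {2, 5, 6, 7, 9}  B3 = {3, 5, 6, 7, 9}  B4 = {4, 5, 6, 7, 9}  B5 = {5, 6, 7, 8, 9}
Tree: B1–B2, B2–B3, B3–B4, B4–B5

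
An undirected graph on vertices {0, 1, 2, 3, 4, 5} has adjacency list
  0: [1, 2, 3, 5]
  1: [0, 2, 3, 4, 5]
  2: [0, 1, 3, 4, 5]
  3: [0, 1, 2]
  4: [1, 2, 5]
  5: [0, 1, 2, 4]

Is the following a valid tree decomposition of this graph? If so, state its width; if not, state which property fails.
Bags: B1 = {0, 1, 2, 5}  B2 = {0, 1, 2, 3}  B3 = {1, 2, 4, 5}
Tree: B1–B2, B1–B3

Checking the three conditions: (i) the bags cover all of {0, 1, 2, 3, 4, 5}; (ii) for each edge, some bag contains both endpoints; (iii) the bags containing any fixed vertex form a subtree. All hold, so the decomposition is valid with width 4 − 1 = 3.

Yes; width 3.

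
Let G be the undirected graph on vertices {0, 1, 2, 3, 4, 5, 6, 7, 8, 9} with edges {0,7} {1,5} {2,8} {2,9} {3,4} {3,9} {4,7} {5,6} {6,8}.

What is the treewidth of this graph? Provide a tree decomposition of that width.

Treewidth 1.
Bags: B1 = {1, 5}  B2 = {5, 6}  B3 = {6, 8}  B4 = {2, 8}  B5 = {2, 9}  B6 = {3, 9}  B7 = {3, 4}  B8 = {4, 7}  B9 = {0, 7}
Tree: B1–B2, B2–B3, B3–B4, B4–B5, B5–B6, B6–B7, B7–B8, B8–B9

Each bag holds 2 vertices, so the decomposition has width 1, which upper-bounds the treewidth. G has an edge, so its treewidth is at least 1. Combining the bounds, tw(G) = 1.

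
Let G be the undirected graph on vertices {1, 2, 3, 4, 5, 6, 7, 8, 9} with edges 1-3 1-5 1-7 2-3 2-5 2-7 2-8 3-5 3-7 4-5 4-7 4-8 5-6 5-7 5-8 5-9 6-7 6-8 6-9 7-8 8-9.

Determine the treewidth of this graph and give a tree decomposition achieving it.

The largest bag has 4 vertices, giving width 3; this decomposition certifies tw(G) ≤ 3. On the other hand G contains the 4-clique {5, 6, 8, 9}. A clique must lie in a single bag of any decomposition, so no decomposition can have width below 3. Hence tw(G) = 3 exactly.

Treewidth 3.
One such decomposition:
Bags: B1 = {2, 5, 7, 8}  B2 = {5, 6, 7, 8}  B3 = {2, 3, 5, 7}  B4 = {1, 3, 5, 7}  B5 = {4, 5, 7, 8}  B6 = {5, 6, 8, 9}
Tree: B1–B2, B1–B3, B3–B4, B2–B5, B2–B6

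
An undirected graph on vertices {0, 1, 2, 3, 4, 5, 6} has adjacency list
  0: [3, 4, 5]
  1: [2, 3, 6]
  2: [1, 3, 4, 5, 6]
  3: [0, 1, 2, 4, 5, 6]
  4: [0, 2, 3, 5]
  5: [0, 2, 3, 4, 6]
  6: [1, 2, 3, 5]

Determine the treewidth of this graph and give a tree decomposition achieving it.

The largest bag has 4 vertices, giving width 3; this decomposition certifies tw(G) ≤ 3. On the other hand G contains the 4-clique {0, 3, 4, 5}. A clique must lie in a single bag of any decomposition, so no decomposition can have width below 3. The upper and lower bounds meet at 3, so that is the treewidth.

Treewidth 3.
One such decomposition:
Bags: B1 = {0, 3, 4, 5}  B2 = {2, 3, 4, 5}  B3 = {2, 3, 5, 6}  B4 = {1, 2, 3, 6}
Tree: B1–B2, B2–B3, B3–B4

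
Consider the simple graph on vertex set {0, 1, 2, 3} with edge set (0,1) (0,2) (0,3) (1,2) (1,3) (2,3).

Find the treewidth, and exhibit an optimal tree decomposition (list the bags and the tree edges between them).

With just one bag of size 4, the width is 4 − 1 = 3, so tw(G) ≤ 3. Conversely, {0, 1, 2, 3} is a clique of size 4, and the vertices of any clique must share a bag in every tree decomposition; so some bag has ≥ 4 vertices and tw(G) ≥ 3. Hence tw(G) = 3 exactly.

Treewidth 3.
One optimal decomposition is:
Bags: B1 = {0, 1, 2, 3}
Tree: (single bag)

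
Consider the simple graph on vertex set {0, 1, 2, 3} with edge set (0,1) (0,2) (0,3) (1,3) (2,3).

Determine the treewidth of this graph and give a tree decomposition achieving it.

Treewidth 2.
One such decomposition:
Bags: B1 = {0, 1, 3}  B2 = {0, 2, 3}
Tree: B1–B2

Each bag holds 3 vertices, so the decomposition has width 2, which upper-bounds the treewidth. On the other hand G contains the 3-clique {0, 1, 3}. A clique must lie in a single bag of any decomposition, so no decomposition can have width below 2. Therefore the treewidth is 2.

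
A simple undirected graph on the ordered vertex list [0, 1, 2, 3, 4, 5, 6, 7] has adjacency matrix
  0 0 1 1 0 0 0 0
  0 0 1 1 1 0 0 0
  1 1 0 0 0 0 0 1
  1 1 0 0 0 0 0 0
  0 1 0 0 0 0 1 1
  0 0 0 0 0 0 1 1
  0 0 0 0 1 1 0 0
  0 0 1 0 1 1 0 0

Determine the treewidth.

A width-2 tree decomposition is:
Bags: B1 = {0, 1, 3}  B2 = {0, 1, 2}  B3 = {1, 2, 4}  B4 = {2, 4, 7}  B5 = {4, 6, 7}  B6 = {5, 6, 7}
Tree: B1–B2, B2–B3, B3–B4, B4–B5, B5–B6
Every bag has size at most 3, so the width is 3 − 1 = 2 and tw(G) ≤ 2. Since 3–0–2–1–3 is a cycle in G, G is not acyclic. Forests are exactly the graphs of treewidth ≤ 1, so tw(G) ≥ 2. Therefore the treewidth is 2.

2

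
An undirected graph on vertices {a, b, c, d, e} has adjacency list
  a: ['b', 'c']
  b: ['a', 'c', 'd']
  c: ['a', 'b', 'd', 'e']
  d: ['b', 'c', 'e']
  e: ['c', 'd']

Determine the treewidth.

2

A width-2 tree decomposition is:
Bags: B1 = {a, b, c}  B2 = {b, c, d}  B3 = {c, d, e}
Tree: B1–B2, B2–B3
Each bag holds 3 vertices, so the decomposition has width 2, which upper-bounds the treewidth. On the other hand G contains the 3-clique {c, d, e}. A clique must lie in a single bag of any decomposition, so no decomposition can have width below 2. Therefore the treewidth is 2.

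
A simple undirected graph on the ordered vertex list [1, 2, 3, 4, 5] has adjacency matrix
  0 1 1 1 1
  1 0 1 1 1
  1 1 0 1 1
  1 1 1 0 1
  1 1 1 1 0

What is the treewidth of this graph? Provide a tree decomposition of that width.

Treewidth 4.
One such decomposition:
Bags: B1 = {1, 2, 3, 4, 5}
Tree: (single bag)

A single bag containing all 5 vertices is trivially a valid decomposition of width 4. For the lower bound, the 5 vertices {1, 2, 3, 4, 5} are pairwise adjacent, and any tree decomposition puts a clique entirely inside one bag — forcing width ≥ 4. Hence tw(G) = 4 exactly.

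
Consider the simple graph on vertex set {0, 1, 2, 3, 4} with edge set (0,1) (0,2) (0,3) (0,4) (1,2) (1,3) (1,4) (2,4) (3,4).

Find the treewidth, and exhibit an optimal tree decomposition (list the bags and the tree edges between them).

Treewidth 3.
Bags: B1 = {0, 1, 2, 4}  B2 = {0, 1, 3, 4}
Tree: B1–B2

Each bag holds 4 vertices, so the decomposition has width 3, which upper-bounds the treewidth. Conversely, {0, 1, 2, 4} is a clique of size 4, and the vertices of any clique must share a bag in every tree decomposition; so some bag has ≥ 4 vertices and tw(G) ≥ 3. The upper and lower bounds meet at 3, so that is the treewidth.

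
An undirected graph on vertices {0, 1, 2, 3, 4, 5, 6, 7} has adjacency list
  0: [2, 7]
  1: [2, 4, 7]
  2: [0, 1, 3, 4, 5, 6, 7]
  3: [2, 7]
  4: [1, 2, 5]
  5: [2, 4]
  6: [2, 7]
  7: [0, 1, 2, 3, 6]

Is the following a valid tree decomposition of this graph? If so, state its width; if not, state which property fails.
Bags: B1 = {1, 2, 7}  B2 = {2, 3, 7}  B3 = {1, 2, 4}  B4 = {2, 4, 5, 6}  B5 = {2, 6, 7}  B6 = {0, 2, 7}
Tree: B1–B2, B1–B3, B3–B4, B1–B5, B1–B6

A tree decomposition must satisfy three properties: every vertex lies in some bag; for every edge, both endpoints lie together in some bag; and for every vertex, the bags containing it form a connected subtree. Here bags containing vertex 6 are not connected in the tree, so the decomposition is invalid.

No — bags containing vertex 6 are not connected in the tree.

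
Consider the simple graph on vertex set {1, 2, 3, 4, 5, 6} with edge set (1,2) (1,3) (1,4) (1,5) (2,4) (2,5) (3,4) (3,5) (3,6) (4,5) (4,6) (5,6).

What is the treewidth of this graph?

A width-3 tree decomposition is:
Bags: B1 = {1, 3, 4, 5}  B2 = {3, 4, 5, 6}  B3 = {1, 2, 4, 5}
Tree: B1–B2, B1–B3
The largest bag has 4 vertices, giving width 3; this decomposition certifies tw(G) ≤ 3. For the lower bound, the 4 vertices {1, 2, 4, 5} are pairwise adjacent, and any tree decomposition puts a clique entirely inside one bag — forcing width ≥ 3. Combining the bounds, tw(G) = 3.

3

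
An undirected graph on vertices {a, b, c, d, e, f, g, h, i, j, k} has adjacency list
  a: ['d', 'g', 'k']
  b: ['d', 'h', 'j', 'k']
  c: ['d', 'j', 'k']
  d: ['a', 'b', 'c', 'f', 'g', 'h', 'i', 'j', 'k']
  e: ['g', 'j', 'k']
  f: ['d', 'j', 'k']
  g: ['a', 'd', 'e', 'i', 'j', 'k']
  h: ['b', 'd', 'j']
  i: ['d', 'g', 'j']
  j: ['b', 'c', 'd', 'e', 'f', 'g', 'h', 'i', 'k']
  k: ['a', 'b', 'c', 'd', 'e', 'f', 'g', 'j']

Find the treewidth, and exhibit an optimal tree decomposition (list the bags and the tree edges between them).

Every bag has size at most 4, so the width is 4 − 1 = 3 and tw(G) ≤ 3. On the other hand G contains the 4-clique {b, d, h, j}. A clique must lie in a single bag of any decomposition, so no decomposition can have width below 3. Hence tw(G) = 3 exactly.

Treewidth 3.
One optimal decomposition is:
Bags: B1 = {d, f, j, k}  B2 = {d, g, j, k}  B3 = {a, d, g, k}  B4 = {b, d, j, k}  B5 = {b, d, h, j}  B6 = {e, g, j, k}  B7 = {d, g, i, j}  B8 = {c, d, j, k}
Tree: B1–B2, B2–B3, B1–B4, B4–B5, B2–B6, B2–B7, B4–B8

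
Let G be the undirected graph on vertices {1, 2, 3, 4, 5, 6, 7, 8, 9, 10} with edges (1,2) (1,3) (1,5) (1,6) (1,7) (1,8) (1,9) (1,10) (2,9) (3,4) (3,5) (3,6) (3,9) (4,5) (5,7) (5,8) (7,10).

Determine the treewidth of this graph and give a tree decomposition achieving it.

Treewidth 2.
One optimal decomposition is:
Bags: B1 = {1, 3, 5}  B2 = {1, 5, 8}  B3 = {1, 3, 9}  B4 = {1, 2, 9}  B5 = {1, 5, 7}  B6 = {1, 3, 6}  B7 = {3, 4, 5}  B8 = {1, 7, 10}
Tree: B1–B2, B1–B3, B3–B4, B1–B5, B1–B6, B1–B7, B5–B8

The largest bag has 3 vertices, giving width 2; this decomposition certifies tw(G) ≤ 2. On the other hand G contains the 3-clique {1, 2, 9}. A clique must lie in a single bag of any decomposition, so no decomposition can have width below 2. The upper and lower bounds meet at 2, so that is the treewidth.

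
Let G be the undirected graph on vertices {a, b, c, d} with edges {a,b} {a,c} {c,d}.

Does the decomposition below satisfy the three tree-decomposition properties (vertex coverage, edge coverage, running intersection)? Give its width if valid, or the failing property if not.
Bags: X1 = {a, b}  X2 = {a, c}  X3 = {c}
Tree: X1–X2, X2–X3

A tree decomposition must satisfy three properties: every vertex lies in some bag; for every edge, both endpoints lie together in some bag; and for every vertex, the bags containing it form a connected subtree. Here vertex d appears in no bag, so the decomposition is invalid.

No — vertex d appears in no bag.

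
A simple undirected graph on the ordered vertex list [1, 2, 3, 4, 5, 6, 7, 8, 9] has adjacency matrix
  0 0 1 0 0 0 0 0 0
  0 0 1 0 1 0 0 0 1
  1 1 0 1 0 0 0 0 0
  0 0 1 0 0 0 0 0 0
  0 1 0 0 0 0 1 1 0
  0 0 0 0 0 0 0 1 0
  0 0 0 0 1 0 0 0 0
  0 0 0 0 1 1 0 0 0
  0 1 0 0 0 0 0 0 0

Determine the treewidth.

1

A width-1 tree decomposition is:
Bags: B1 = {3, 4}  B2 = {1, 3}  B3 = {2, 3}  B4 = {2, 5}  B5 = {2, 9}  B6 = {5, 8}  B7 = {5, 7}  B8 = {6, 8}
Tree: B1–B2, B1–B3, B3–B4, B4–B5, B4–B6, B4–B7, B6–B8
Every bag has size at most 2, so the width is 2 − 1 = 1 and tw(G) ≤ 1. G has an edge, so its treewidth is at least 1. Hence tw(G) = 1 exactly.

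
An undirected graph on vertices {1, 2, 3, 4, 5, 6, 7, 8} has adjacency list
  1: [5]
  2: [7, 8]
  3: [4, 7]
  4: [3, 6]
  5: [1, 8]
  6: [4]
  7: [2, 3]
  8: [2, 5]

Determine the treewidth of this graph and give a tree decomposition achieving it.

The largest bag has 2 vertices, giving width 1; this decomposition certifies tw(G) ≤ 1. Since G has at least one edge (e.g. 1–5), it is not an edgeless graph, so tw(G) ≥ 1. The upper and lower bounds meet at 1, so that is the treewidth.

Treewidth 1.
One optimal decomposition is:
Bags: B1 = {1, 5}  B2 = {5, 8}  B3 = {2, 8}  B4 = {2, 7}  B5 = {3, 7}  B6 = {3, 4}  B7 = {4, 6}
Tree: B1–B2, B2–B3, B3–B4, B4–B5, B5–B6, B6–B7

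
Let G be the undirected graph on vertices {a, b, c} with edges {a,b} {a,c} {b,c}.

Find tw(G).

A width-2 tree decomposition is:
Bags: B1 = {a, b, c}
Tree: (single bag)
With just one bag of size 3, the width is 3 − 1 = 2, so tw(G) ≤ 2. On the other hand G contains the 3-clique {a, b, c}. A clique must lie in a single bag of any decomposition, so no decomposition can have width below 2. The upper and lower bounds meet at 2, so that is the treewidth.

2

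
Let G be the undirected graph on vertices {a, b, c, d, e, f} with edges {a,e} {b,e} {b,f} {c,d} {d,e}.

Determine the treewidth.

A width-1 tree decomposition is:
Bags: B1 = {d, e}  B2 = {c, d}  B3 = {b, e}  B4 = {a, e}  B5 = {b, f}
Tree: B1–B2, B1–B3, B3–B4, B3–B5
Every bag has size at most 2, so the width is 2 − 1 = 1 and tw(G) ≤ 1. G has an edge, so its treewidth is at least 1. Therefore the treewidth is 1.

1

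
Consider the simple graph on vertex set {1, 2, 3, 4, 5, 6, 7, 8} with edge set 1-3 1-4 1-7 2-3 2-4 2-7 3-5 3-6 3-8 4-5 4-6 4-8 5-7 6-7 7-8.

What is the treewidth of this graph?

3

A width-3 tree decomposition is:
Bags: B1 = {3, 4, 7, 8}  B2 = {1, 3, 4, 7}  B3 = {3, 4, 5, 7}  B4 = {3, 4, 6, 7}  B5 = {2, 3, 4, 7}
Tree: B1–B2, B2–B3, B3–B4, B4–B5
Each bag holds 4 vertices, so the decomposition has width 3, which upper-bounds the treewidth. For the lower bound: the 4 vertex sets {4,8}, {1,3}, {7}, {5} are disjoint, each induces a connected subgraph, and every pair is joined by at least one edge of G. Contracting each set to a single vertex therefore yields K_{4} as a minor, and since treewidth is minor-monotone, tw(G) ≥ tw(K_{4}) = 3. The upper and lower bounds meet at 3, so that is the treewidth.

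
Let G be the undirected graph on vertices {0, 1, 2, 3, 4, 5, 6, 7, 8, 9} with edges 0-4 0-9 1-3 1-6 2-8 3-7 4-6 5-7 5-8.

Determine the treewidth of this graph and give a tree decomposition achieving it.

Treewidth 1.
One optimal decomposition is:
Bags: B1 = {0, 9}  B2 = {0, 4}  B3 = {4, 6}  B4 = {1, 6}  B5 = {1, 3}  B6 = {3, 7}  B7 = {5, 7}  B8 = {5, 8}  B9 = {2, 8}
Tree: B1–B2, B2–B3, B3–B4, B4–B5, B5–B6, B6–B7, B7–B8, B8–B9

Every bag has size at most 2, so the width is 2 − 1 = 1 and tw(G) ≤ 1. G has an edge, so its treewidth is at least 1. Hence tw(G) = 1 exactly.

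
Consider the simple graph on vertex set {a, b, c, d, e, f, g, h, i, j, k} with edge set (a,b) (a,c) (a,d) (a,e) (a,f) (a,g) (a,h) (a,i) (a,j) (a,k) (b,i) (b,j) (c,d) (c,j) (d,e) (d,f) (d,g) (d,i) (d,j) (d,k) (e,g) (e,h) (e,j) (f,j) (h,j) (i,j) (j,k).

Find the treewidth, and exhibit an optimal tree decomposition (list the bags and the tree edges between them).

Each bag holds 4 vertices, so the decomposition has width 3, which upper-bounds the treewidth. For the lower bound, the 4 vertices {a, d, e, g} are pairwise adjacent, and any tree decomposition puts a clique entirely inside one bag — forcing width ≥ 3. Therefore the treewidth is 3.

Treewidth 3.
Bags: B1 = {a, d, j, k}  B2 = {a, d, e, j}  B3 = {a, d, f, j}  B4 = {a, d, e, g}  B5 = {a, e, h, j}  B6 = {a, d, i, j}  B7 = {a, c, d, j}  B8 = {a, b, i, j}
Tree: B1–B2, B1–B3, B2–B4, B2–B5, B2–B6, B6–B7, B6–B8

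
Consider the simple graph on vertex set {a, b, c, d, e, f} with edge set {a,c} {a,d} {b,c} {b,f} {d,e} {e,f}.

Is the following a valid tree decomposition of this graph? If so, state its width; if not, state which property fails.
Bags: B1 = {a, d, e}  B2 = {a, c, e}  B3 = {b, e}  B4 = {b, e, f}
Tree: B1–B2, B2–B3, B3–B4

No — edge (c,b) lies in no bag.

A tree decomposition must satisfy three properties: every vertex lies in some bag; for every edge, both endpoints lie together in some bag; and for every vertex, the bags containing it form a connected subtree. Here edge (c,b) lies in no bag, so the decomposition is invalid.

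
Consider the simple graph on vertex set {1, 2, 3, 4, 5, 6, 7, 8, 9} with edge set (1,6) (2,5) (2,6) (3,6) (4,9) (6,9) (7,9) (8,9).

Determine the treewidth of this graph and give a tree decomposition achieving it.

Every bag has size at most 2, so the width is 2 − 1 = 1 and tw(G) ≤ 1. G has an edge, so its treewidth is at least 1. Combining the bounds, tw(G) = 1.

Treewidth 1.
One such decomposition:
Bags: B1 = {3, 6}  B2 = {6, 9}  B3 = {2, 6}  B4 = {8, 9}  B5 = {4, 9}  B6 = {1, 6}  B7 = {7, 9}  B8 = {2, 5}
Tree: B1–B2, B1–B3, B2–B4, B2–B5, B1–B6, B5–B7, B3–B8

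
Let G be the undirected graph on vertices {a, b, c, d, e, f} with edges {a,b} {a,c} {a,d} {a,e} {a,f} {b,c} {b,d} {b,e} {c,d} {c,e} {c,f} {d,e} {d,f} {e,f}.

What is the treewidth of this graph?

4

A width-4 tree decomposition is:
Bags: B1 = {a, c, d, e, f}  B2 = {a, b, c, d, e}
Tree: B1–B2
Each bag holds 5 vertices, so the decomposition has width 4, which upper-bounds the treewidth. On the other hand G contains the 5-clique {a, c, d, e, f}. A clique must lie in a single bag of any decomposition, so no decomposition can have width below 4. Hence tw(G) = 4 exactly.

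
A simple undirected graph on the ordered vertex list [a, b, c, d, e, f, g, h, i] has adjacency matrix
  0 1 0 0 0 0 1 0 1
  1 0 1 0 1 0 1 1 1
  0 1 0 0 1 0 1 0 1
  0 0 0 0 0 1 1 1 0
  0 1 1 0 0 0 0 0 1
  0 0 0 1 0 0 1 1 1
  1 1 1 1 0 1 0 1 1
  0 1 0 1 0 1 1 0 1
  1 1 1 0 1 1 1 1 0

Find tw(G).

A width-3 tree decomposition is:
Bags: B1 = {b, c, g, i}  B2 = {b, g, h, i}  B3 = {b, c, e, i}  B4 = {f, g, h, i}  B5 = {d, f, g, h}  B6 = {a, b, g, i}
Tree: B1–B2, B1–B3, B2–B4, B4–B5, B1–B6
Every bag has size at most 4, so the width is 4 − 1 = 3 and tw(G) ≤ 3. Conversely, {d, f, g, h} is a clique of size 4, and the vertices of any clique must share a bag in every tree decomposition; so some bag has ≥ 4 vertices and tw(G) ≥ 3. Combining the bounds, tw(G) = 3.

3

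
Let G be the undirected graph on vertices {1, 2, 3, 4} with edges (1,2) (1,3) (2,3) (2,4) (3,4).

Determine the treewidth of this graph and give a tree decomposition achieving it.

Treewidth 2.
One such decomposition:
Bags: B1 = {1, 2, 3}  B2 = {2, 3, 4}
Tree: B1–B2

The largest bag has 3 vertices, giving width 2; this decomposition certifies tw(G) ≤ 2. Conversely, {1, 2, 3} is a clique of size 3, and the vertices of any clique must share a bag in every tree decomposition; so some bag has ≥ 3 vertices and tw(G) ≥ 2. The upper and lower bounds meet at 2, so that is the treewidth.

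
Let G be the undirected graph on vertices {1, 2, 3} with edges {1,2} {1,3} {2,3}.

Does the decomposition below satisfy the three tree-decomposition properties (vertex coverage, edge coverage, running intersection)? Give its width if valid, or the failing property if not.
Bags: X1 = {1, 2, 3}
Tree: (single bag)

Checking the three conditions: (i) the bags cover all of {1, 2, 3}; (ii) for each edge, some bag contains both endpoints; (iii) the bags containing any fixed vertex form a subtree. All hold, so the decomposition is valid with width 3 − 1 = 2.

Yes; width 2.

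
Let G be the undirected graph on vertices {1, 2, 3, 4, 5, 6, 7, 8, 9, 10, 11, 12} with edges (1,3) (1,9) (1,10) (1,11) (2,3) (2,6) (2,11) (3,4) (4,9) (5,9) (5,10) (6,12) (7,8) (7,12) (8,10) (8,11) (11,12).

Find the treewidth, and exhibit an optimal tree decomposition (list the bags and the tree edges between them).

Treewidth 3.
One optimal decomposition is:
Bags: B1 = {4, 5, 9, 10}  B2 = {1, 4, 9, 10}  B3 = {1, 3, 4, 10}  B4 = {1, 3, 8, 10}  B5 = {1, 3, 8, 11}  B6 = {2, 3, 8, 11}  B7 = {2, 7, 8, 11}  B8 = {2, 7, 11, 12}  B9 = {2, 6, 7, 12}
Tree: B1–B2, B2–B3, B3–B4, B4–B5, B5–B6, B6–B7, B7–B8, B8–B9

Each bag holds 4 vertices, so the decomposition has width 3, which upper-bounds the treewidth. For the lower bound: the 4 vertex sets {4,5,9}, {10}, {1}, {2,3,8,11} are disjoint, each induces a connected subgraph, and every pair is joined by at least one edge of G. Contracting each set to a single vertex therefore yields K_{4} as a minor, and since treewidth is minor-monotone, tw(G) ≥ tw(K_{4}) = 3. Therefore the treewidth is 3.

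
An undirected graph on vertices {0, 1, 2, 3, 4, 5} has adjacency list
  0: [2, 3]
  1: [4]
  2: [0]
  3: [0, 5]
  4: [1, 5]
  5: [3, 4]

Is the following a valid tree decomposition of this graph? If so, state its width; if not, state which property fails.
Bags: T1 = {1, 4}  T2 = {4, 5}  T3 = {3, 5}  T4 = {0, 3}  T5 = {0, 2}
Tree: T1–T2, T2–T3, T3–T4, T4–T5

Yes; width 1.

Every vertex of G appears in some bag (union = {0, 1, 2, 3, 4, 5}); every edge is covered by a bag; and for each vertex v the set of bags containing v is connected in the bag tree. The decomposition is therefore valid. The largest bag has 2 vertices, so the width is 1.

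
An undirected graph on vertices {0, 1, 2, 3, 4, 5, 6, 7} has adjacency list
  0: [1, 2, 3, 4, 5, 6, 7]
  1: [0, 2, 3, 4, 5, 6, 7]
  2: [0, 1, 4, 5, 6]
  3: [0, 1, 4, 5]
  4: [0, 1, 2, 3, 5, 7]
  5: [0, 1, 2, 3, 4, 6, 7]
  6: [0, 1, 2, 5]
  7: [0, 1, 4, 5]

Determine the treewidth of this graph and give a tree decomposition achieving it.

Every bag has size at most 5, so the width is 5 − 1 = 4 and tw(G) ≤ 4. On the other hand G contains the 5-clique {0, 1, 2, 4, 5}. A clique must lie in a single bag of any decomposition, so no decomposition can have width below 4. Therefore the treewidth is 4.

Treewidth 4.
Bags: B1 = {0, 1, 4, 5, 7}  B2 = {0, 1, 3, 4, 5}  B3 = {0, 1, 2, 4, 5}  B4 = {0, 1, 2, 5, 6}
Tree: B1–B2, B2–B3, B3–B4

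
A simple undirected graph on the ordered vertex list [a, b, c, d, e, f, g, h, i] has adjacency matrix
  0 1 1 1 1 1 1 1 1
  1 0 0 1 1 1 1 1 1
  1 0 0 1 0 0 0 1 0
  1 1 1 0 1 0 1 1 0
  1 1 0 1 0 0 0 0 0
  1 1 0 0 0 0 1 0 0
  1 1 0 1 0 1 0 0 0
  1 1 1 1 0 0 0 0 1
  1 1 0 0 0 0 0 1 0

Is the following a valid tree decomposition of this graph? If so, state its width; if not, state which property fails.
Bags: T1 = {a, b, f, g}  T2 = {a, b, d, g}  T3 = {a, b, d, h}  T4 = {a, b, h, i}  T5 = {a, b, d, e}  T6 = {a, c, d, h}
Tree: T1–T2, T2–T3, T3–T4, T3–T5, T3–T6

Every vertex of G appears in some bag (union = {a, b, c, d, e, f, g, h, i}); every edge is covered by a bag; and for each vertex v the set of bags containing v is connected in the bag tree. The decomposition is therefore valid. The largest bag has 4 vertices, so the width is 3.

Yes; width 3.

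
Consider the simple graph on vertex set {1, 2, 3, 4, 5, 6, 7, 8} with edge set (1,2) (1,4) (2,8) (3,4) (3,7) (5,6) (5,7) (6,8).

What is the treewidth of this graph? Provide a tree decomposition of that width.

The largest bag has 3 vertices, giving width 2; this decomposition certifies tw(G) ≤ 2. Since 7–5–6–8–2–1–4–3–7 is a cycle in G, G is not acyclic. Forests are exactly the graphs of treewidth ≤ 1, so tw(G) ≥ 2. Hence tw(G) = 2 exactly.

Treewidth 2.
One optimal decomposition is:
Bags: B1 = {5, 6, 7}  B2 = {6, 7, 8}  B3 = {2, 7, 8}  B4 = {1, 2, 7}  B5 = {1, 4, 7}  B6 = {3, 4, 7}
Tree: B1–B2, B2–B3, B3–B4, B4–B5, B5–B6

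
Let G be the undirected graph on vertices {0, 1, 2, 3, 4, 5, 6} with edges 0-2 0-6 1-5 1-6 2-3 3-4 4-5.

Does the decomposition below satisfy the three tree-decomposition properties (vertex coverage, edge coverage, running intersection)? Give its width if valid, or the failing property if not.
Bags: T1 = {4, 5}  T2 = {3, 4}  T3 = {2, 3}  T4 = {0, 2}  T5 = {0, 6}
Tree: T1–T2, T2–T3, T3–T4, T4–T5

No — vertex 1 appears in no bag.

A tree decomposition must satisfy three properties: every vertex lies in some bag; for every edge, both endpoints lie together in some bag; and for every vertex, the bags containing it form a connected subtree. Here vertex 1 appears in no bag, so the decomposition is invalid.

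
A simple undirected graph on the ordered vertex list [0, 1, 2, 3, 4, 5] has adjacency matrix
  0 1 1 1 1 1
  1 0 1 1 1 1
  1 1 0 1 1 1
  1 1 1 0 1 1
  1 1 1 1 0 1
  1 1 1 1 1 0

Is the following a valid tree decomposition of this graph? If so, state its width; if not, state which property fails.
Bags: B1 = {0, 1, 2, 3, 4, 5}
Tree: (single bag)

Yes; width 5.

Every vertex of G appears in some bag (union = {0, 1, 2, 3, 4, 5}); every edge is covered by a bag; and for each vertex v the set of bags containing v is connected in the bag tree. The decomposition is therefore valid. The largest bag has 6 vertices, so the width is 5.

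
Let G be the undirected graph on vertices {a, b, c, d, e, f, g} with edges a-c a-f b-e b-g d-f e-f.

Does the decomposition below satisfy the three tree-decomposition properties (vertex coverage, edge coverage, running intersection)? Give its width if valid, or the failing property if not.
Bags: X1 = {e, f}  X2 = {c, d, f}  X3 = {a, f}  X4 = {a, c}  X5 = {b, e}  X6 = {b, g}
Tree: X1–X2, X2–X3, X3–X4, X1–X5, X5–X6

No — bags containing vertex c are not connected in the tree.

A tree decomposition must satisfy three properties: every vertex lies in some bag; for every edge, both endpoints lie together in some bag; and for every vertex, the bags containing it form a connected subtree. Here bags containing vertex c are not connected in the tree, so the decomposition is invalid.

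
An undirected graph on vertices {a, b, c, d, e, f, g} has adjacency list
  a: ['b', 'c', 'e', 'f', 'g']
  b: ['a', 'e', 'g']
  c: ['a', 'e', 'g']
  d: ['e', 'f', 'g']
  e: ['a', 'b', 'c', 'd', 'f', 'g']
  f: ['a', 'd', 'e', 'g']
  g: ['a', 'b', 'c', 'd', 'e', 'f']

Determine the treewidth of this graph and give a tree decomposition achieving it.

Treewidth 3.
One optimal decomposition is:
Bags: B1 = {a, b, e, g}  B2 = {a, e, f, g}  B3 = {d, e, f, g}  B4 = {a, c, e, g}
Tree: B1–B2, B2–B3, B2–B4

Every bag has size at most 4, so the width is 4 − 1 = 3 and tw(G) ≤ 3. For the lower bound, the 4 vertices {d, e, f, g} are pairwise adjacent, and any tree decomposition puts a clique entirely inside one bag — forcing width ≥ 3. Therefore the treewidth is 3.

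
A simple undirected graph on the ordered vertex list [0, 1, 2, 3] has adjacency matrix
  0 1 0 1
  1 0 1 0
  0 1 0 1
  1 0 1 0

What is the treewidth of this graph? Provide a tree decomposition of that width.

Treewidth 2.
Bags: B1 = {1, 2, 3}  B2 = {0, 1, 3}
Tree: B1–B2

The largest bag has 3 vertices, giving width 2; this decomposition certifies tw(G) ≤ 2. Since 3–2–1–0–3 is a cycle in G, G is not acyclic. Forests are exactly the graphs of treewidth ≤ 1, so tw(G) ≥ 2. Combining the bounds, tw(G) = 2.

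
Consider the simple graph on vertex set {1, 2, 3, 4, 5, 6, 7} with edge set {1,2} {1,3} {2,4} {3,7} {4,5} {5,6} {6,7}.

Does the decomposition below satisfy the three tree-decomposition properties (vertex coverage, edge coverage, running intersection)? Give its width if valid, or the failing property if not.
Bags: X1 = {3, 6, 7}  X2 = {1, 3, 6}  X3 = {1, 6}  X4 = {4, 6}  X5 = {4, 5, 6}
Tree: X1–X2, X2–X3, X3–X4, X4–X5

No — vertex 2 appears in no bag.

A tree decomposition must satisfy three properties: every vertex lies in some bag; for every edge, both endpoints lie together in some bag; and for every vertex, the bags containing it form a connected subtree. Here vertex 2 appears in no bag, so the decomposition is invalid.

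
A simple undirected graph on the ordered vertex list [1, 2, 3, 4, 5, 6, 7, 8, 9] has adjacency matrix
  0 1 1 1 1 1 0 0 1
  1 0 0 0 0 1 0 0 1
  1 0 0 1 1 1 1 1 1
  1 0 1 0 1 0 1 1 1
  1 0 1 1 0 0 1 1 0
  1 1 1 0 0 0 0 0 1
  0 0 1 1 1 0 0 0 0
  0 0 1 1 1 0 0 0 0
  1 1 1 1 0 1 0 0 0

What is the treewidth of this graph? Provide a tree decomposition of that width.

Treewidth 3.
One optimal decomposition is:
Bags: B1 = {1, 3, 4, 9}  B2 = {1, 3, 4, 5}  B3 = {1, 3, 6, 9}  B4 = {3, 4, 5, 8}  B5 = {3, 4, 5, 7}  B6 = {1, 2, 6, 9}
Tree: B1–B2, B1–B3, B2–B4, B4–B5, B3–B6

Each bag holds 4 vertices, so the decomposition has width 3, which upper-bounds the treewidth. On the other hand G contains the 4-clique {1, 2, 6, 9}. A clique must lie in a single bag of any decomposition, so no decomposition can have width below 3. The upper and lower bounds meet at 3, so that is the treewidth.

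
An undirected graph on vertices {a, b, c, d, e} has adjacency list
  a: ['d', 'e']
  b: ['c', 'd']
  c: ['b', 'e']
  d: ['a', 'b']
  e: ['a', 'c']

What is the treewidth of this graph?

2

A width-2 tree decomposition is:
Bags: B1 = {b, c, e}  B2 = {b, d, e}  B3 = {a, d, e}
Tree: B1–B2, B2–B3
Every bag has size at most 3, so the width is 3 − 1 = 2 and tw(G) ≤ 2. The edges e–c–b–d–a–e form a cycle, so G is not a tree and its treewidth is at least 2. The upper and lower bounds meet at 2, so that is the treewidth.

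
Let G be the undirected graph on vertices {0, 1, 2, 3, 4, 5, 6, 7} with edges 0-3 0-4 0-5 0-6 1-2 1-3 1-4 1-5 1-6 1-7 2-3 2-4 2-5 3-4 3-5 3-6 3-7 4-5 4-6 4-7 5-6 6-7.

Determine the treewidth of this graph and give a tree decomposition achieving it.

The largest bag has 5 vertices, giving width 4; this decomposition certifies tw(G) ≤ 4. For the lower bound, the 5 vertices {0, 3, 4, 5, 6} are pairwise adjacent, and any tree decomposition puts a clique entirely inside one bag — forcing width ≥ 4. Therefore the treewidth is 4.

Treewidth 4.
One optimal decomposition is:
Bags: B1 = {1, 3, 4, 5, 6}  B2 = {1, 2, 3, 4, 5}  B3 = {1, 3, 4, 6, 7}  B4 = {0, 3, 4, 5, 6}
Tree: B1–B2, B1–B3, B1–B4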